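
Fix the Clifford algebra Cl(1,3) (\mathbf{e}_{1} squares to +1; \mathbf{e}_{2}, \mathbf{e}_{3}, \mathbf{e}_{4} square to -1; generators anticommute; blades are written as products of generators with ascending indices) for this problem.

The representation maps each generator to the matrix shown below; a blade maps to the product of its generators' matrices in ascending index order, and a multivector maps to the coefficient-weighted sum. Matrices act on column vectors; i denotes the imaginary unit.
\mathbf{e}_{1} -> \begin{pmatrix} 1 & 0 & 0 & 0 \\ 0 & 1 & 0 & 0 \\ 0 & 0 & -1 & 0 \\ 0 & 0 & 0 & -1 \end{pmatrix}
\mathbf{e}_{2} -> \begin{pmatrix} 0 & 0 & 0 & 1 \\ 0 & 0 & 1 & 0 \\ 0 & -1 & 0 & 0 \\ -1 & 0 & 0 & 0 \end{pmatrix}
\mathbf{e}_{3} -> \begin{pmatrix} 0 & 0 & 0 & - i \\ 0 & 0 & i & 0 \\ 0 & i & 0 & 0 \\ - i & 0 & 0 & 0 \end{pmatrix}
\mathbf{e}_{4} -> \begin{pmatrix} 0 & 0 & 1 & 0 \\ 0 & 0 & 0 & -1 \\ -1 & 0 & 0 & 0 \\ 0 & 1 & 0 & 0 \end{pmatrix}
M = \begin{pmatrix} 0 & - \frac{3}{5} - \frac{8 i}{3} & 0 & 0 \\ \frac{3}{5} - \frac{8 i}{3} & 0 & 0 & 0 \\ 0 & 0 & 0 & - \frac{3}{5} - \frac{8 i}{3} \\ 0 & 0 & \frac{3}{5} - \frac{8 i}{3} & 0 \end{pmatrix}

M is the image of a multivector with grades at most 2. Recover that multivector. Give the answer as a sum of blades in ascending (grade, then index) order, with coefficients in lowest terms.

Method: the blade images are trace-orthogonal — tr(rho(e_A) rho(e_B)^-1) = 4 if A = B and 0 otherwise — and rho(e_A)^-1 = (e_A)^2 * rho(e_A) with (e_A)^2 = +1 or -1, so the coefficient of e_A in the preimage is (e_A)^2 * tr(M rho(e_A))/4.
Nonzero projections over blades of grade <= 2: e_{2} e_{4}: (e_{2} e_{4})^2 = -1, tr(M rho(e_{2} e_{4})) = \frac{12}{5}, coefficient -\frac{3}{5}; e_{3} e_{4}: (e_{3} e_{4})^2 = -1, tr(M rho(e_{3} e_{4})) = - \frac{32}{3}, coefficient \frac{8}{3}. Every other blade of grade <= 2 projects to 0.
Answer: -\frac{3}{5} e_{2} e_{4} + \frac{8}{3} e_{3} e_{4}


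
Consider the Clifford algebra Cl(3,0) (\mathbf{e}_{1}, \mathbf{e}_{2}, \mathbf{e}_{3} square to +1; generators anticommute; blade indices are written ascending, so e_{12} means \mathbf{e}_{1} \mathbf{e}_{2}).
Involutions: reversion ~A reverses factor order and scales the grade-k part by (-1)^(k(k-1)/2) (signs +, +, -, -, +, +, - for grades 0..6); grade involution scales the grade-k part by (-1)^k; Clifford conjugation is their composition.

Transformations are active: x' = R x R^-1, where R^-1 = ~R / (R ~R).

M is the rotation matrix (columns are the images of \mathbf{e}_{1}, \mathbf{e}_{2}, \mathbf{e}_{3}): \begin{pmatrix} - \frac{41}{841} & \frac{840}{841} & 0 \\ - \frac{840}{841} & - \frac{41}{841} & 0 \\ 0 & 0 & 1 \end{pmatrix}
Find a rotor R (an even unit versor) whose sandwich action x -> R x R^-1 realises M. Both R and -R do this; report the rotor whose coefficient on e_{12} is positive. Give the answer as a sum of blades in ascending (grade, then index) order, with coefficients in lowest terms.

Method: write R = a + b12*e_{12} + b13*e_{13} + b23*e_{23} with a^2 + b12^2 + b13^2 + b23^2 = 1 (so R^-1 = ~R). Expanding the columns R e_j ~R gives tr M = 4a^2 - 1 and, from the antisymmetric part, M21 - M12 = -4a*b12, M13 - M31 = 4a*b13, M32 - M23 = -4a*b23.
Here tr M = \frac{759}{841}, so a^2 = (1 + tr M)/4 = \frac{400}{841} and a = ±\frac{20}{29}. Taking a = \frac{20}{29}: M21 - M12 = -\frac{1680}{841}, M13 - M31 = 0, M32 - M23 = 0, giving b12 = \frac{21}{29}, b13 = 0, b23 = 0, i.e. R = \frac{20}{29} + \frac{21}{29} e_{12}.
Its e_{12} coefficient is already positive.
Answer: \frac{20}{29} + \frac{21}{29} e_{12}. Recall the cover is two-to-one: with M of trace \frac{759}{841}, both preimages act alike, and the stated e_{12} sign chooses the sheet.


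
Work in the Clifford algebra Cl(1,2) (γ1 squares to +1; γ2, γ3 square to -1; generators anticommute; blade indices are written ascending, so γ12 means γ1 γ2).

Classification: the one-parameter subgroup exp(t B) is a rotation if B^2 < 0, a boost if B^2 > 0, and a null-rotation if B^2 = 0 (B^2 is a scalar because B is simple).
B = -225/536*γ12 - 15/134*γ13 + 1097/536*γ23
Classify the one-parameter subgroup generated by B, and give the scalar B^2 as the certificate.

B^2 term by term: the squares give (-225/536)^2*(γ12)^2 + (-15/134)^2*(γ13)^2 + (1097/536)^2*(γ23)^2 = 50625/287296*(+1) + 225/17956*(+1) + 1203409/287296*(-1) = -4 (each basis 2-blade squares to minus the product of its generators' squares); cross terms between blades sharing an index anticommute and cancel. So B^2 = -4.
Answer: rotation, certificate B^2 = -4. No conjugation can change B^2 = -4; the sign gives the class.


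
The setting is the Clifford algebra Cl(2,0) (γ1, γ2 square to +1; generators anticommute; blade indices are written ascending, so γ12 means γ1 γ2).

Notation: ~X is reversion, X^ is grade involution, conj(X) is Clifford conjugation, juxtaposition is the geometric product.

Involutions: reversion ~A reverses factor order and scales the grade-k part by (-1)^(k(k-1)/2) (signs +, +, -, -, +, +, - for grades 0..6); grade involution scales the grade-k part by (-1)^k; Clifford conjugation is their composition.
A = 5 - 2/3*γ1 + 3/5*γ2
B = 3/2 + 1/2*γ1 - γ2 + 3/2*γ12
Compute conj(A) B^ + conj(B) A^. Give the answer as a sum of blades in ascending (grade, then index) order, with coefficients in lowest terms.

first term: 197/30 - 3/5*γ1 + 51/10*γ2 + 118/15*γ12
second term: 197/30 - 3/5*γ1 + 51/10*γ2 - 118/15*γ12
Answer: 197/15 - 6/5*γ1 + 51/5*γ2


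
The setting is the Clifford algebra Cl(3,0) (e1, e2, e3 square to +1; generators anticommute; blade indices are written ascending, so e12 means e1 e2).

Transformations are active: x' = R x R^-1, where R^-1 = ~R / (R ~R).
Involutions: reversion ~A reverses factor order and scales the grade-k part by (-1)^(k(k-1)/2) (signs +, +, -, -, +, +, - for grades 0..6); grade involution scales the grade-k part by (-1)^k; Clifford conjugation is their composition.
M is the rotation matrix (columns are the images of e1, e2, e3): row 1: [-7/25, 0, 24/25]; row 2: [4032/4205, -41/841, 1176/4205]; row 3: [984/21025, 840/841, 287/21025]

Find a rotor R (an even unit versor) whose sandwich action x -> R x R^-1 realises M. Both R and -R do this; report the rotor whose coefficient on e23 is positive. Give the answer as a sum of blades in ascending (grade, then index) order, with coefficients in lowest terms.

Method: write R = a + b12*e12 + b13*e13 + b23*e23 with a^2 + b12^2 + b13^2 + b23^2 = 1 (so R^-1 = ~R). Expanding the columns R e_j ~R gives tr M = 4a^2 - 1 and, from the antisymmetric part, M21 - M12 = -4a*b12, M13 - M31 = 4a*b13, M32 - M23 = -4a*b23.
Here tr M = -265/841, so a^2 = (1 + tr M)/4 = 144/841 and a = ±12/29. Taking a = 12/29: M21 - M12 = 4032/4205, M13 - M31 = 768/841, M32 - M23 = 3024/4205, giving b12 = -84/145, b13 = 16/29, b23 = -63/145, i.e. R = 12/29 - 84/145*e12 + 16/29*e13 - 63/145*e23.
Its e23 coefficient is negative, so report the other preimage -R.
Answer: -12/29 + 84/145*e12 - 16/29*e13 + 63/145*e23. Recall the cover is two-to-one: with M of trace -265/841, both preimages act alike, and the stated e23 sign chooses the sheet.


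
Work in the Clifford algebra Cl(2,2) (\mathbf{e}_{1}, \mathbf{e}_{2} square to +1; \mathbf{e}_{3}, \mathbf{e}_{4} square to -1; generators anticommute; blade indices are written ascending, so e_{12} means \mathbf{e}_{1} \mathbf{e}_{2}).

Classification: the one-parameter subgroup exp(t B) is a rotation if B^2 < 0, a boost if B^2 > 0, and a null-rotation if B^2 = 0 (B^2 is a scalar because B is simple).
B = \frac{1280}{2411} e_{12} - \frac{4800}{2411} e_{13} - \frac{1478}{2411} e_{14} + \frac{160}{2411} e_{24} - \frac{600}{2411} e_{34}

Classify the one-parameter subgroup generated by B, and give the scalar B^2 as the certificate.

B^2 term by term: the squares give (\frac{1280}{2411})^2*(e_{12})^2 + (-\frac{4800}{2411})^2*(e_{13})^2 + (-\frac{1478}{2411})^2*(e_{14})^2 + (\frac{160}{2411})^2*(e_{24})^2 + (-\frac{600}{2411})^2*(e_{34})^2 = \frac{1638400}{5812921}*(-1) + \frac{23040000}{5812921}*(+1) + \frac{2184484}{5812921}*(+1) + \frac{25600}{5812921}*(+1) + \frac{360000}{5812921}*(-1) = 4 (each basis 2-blade squares to minus the product of its generators' squares); cross terms between blades sharing an index anticommute and cancel; the commuting (index-disjoint) pairs give grade-4 terms 2*c*c'*(blade product), which cancel blade by blade — e_{1234}: -\frac{1536000}{5812921} + \frac{1536000}{5812921} = 0 — confirming B is simple. So B^2 = 4.
Answer: boost, certificate B^2 = 4. One invariant decides it: the square 4 survives every conjugation, and its sign is exactly the classification.


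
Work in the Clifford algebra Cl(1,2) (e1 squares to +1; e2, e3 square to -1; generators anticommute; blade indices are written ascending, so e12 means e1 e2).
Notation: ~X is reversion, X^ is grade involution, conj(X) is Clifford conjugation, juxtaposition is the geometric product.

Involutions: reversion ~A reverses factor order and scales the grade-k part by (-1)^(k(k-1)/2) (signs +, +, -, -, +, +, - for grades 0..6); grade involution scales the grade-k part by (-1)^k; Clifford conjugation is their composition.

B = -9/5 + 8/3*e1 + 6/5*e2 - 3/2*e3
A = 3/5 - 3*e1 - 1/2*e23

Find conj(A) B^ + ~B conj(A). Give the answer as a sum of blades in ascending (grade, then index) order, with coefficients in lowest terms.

first term: -227/25 - 7*e1 - 147/100*e2 + 3/10*e3 - 18/5*e12 + 9/2*e13 - 9/10*e23 - 4/3*e123
second term: 173/25 - 19/5*e1 - 3/100*e2 - 3/2*e3 - 18/5*e12 + 9/2*e13 - 9/10*e23 + 4/3*e123
Answer: -54/25 - 54/5*e1 - 3/2*e2 - 6/5*e3 - 36/5*e12 + 9*e13 - 9/5*e23


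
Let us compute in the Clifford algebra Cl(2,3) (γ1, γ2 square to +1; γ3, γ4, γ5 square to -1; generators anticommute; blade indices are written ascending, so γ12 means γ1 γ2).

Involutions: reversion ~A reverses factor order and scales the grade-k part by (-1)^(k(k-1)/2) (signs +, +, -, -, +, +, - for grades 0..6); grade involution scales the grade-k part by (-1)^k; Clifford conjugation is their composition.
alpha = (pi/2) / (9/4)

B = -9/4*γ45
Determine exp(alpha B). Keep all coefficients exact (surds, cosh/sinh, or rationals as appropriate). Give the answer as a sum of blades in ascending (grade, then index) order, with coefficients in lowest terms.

B^2 = (-9/4)^2*(γ45)^2 = 81/16*(-1) = -81/16 (a basis 2-blade squares to minus the product of its generators' squares).
B^2 = -81/16 — the negative square puts this in the circular regime; l = 9/4, alpha*l = pi/2, so exp(alpha B) = cos(pi/2) + (sin(pi/2)/(9/4))*B = 0 + (4/9)*B.
Answer: -γ45


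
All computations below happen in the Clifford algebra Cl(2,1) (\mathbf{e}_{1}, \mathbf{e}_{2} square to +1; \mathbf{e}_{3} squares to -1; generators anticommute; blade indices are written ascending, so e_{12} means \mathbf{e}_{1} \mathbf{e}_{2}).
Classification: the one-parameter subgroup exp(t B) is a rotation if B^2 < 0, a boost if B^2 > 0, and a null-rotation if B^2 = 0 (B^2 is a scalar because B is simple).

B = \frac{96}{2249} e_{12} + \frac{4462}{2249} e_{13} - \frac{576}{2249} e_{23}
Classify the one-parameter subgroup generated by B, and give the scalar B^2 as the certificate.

B^2 term by term: the squares give (\frac{96}{2249})^2*(e_{12})^2 + (\frac{4462}{2249})^2*(e_{13})^2 + (-\frac{576}{2249})^2*(e_{23})^2 = \frac{9216}{5058001}*(-1) + \frac{19909444}{5058001}*(+1) + \frac{331776}{5058001}*(+1) = 4 (each basis 2-blade squares to minus the product of its generators' squares); cross terms between blades sharing an index anticommute and cancel. So B^2 = 4.
Answer: boost, certificate B^2 = 4. The scalar 4 is the complete invariant here: its sign names the subgroup type.


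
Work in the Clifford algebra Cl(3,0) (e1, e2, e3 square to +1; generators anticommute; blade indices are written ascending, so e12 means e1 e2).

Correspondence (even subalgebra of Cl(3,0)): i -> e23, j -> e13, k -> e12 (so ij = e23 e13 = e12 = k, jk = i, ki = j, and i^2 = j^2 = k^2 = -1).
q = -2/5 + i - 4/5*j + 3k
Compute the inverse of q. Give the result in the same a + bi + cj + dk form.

In blades: q = -2/5 + 3*e12 - 4/5*e13 + e23.
With qbar = -2/5 - 3*e12 + 4/5*e13 - e23 (scalar fixed, mapped units negated), q qbar = 54/5 (the sum of squared coefficients), so q^-1 = qbar / (54/5) = -1/27 - 5/18*e12 + 2/27*e13 - 5/54*e23; translating back:
Answer: -1/27 - 5/54*i + 2/27*j - 5/18*k


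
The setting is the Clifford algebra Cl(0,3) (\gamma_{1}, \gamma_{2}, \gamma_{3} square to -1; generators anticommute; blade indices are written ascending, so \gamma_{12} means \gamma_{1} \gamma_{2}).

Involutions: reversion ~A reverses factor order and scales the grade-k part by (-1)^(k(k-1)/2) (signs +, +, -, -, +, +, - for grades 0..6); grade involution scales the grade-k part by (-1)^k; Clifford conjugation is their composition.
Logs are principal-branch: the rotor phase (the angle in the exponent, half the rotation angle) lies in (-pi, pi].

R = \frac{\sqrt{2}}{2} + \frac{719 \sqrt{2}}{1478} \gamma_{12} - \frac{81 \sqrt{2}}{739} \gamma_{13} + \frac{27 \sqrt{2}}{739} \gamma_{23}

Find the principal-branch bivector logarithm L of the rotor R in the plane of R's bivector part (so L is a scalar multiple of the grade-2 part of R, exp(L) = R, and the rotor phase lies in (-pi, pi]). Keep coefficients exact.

The scalar part of R is \frac{\sqrt{2}}{2}, which fixes the principal-branch rotor phase; the unit plane is then the bivector part divided by the sine of that phase, and L is that plane scaled by the phase.
Concretely: cos(phase) = \frac{\sqrt{2}}{2} gives phase = ±\frac{\pi}{4}, and since phase/sin(phase) is even the sign is immaterial: L = (phase/sin(phase)) * <R>_2 = (\frac{\sqrt{2} \pi}{4}) * <R>_2.
Answer: \frac{719 \pi}{2956} \gamma_{12} - \frac{81 \pi}{1478} \gamma_{13} + \frac{27 \pi}{1478} \gamma_{23}


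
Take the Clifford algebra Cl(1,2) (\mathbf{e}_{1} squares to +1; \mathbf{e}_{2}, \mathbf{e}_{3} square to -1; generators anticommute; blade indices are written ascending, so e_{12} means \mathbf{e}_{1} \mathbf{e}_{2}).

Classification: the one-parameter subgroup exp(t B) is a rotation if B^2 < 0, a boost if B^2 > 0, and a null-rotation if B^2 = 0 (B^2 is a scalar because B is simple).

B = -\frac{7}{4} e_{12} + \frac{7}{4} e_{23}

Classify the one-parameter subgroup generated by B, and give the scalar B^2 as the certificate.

B^2 term by term: the squares give (-\frac{7}{4})^2*(e_{12})^2 + (\frac{7}{4})^2*(e_{23})^2 = \frac{49}{16}*(+1) + \frac{49}{16}*(-1) = 0 (each basis 2-blade squares to minus the product of its generators' squares); cross terms between blades sharing an index anticommute and cancel. So B^2 = 0.
Answer: null-rotation, certificate B^2 = 0. Check the certificate: B^2 = 0, and that sign is decisive whatever form B takes.


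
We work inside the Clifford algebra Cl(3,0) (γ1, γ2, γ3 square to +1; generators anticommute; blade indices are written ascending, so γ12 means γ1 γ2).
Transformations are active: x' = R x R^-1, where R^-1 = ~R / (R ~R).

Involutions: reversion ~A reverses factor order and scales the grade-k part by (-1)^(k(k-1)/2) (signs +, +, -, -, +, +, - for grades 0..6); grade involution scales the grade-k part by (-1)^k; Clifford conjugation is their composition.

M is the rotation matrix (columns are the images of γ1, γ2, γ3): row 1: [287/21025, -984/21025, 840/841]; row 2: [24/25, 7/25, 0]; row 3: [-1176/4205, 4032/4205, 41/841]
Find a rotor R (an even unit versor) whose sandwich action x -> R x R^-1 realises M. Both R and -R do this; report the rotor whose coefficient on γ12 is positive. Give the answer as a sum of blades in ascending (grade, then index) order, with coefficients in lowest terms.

Method: write R = a + b12*γ12 + b13*γ13 + b23*γ23 with a^2 + b12^2 + b13^2 + b23^2 = 1 (so R^-1 = ~R). Expanding the columns R e_j ~R gives tr M = 4a^2 - 1 and, from the antisymmetric part, M21 - M12 = -4a*b12, M13 - M31 = 4a*b13, M32 - M23 = -4a*b23.
Here tr M = 7199/21025, so a^2 = (1 + tr M)/4 = 7056/21025 and a = ±84/145. Taking a = 84/145: M21 - M12 = 21168/21025, M13 - M31 = 5376/4205, M32 - M23 = 4032/4205, giving b12 = -63/145, b13 = 16/29, b23 = -12/29, i.e. R = 84/145 - 63/145*γ12 + 16/29*γ13 - 12/29*γ23.
Its γ12 coefficient is negative, so report the other preimage -R.
Answer: -84/145 + 63/145*γ12 - 16/29*γ13 + 12/29*γ23. Sheet selection: the two-to-one cover makes ±R indistinguishable at the matrix level (trace 7199/21025), so uniqueness comes from the required sign on γ12.


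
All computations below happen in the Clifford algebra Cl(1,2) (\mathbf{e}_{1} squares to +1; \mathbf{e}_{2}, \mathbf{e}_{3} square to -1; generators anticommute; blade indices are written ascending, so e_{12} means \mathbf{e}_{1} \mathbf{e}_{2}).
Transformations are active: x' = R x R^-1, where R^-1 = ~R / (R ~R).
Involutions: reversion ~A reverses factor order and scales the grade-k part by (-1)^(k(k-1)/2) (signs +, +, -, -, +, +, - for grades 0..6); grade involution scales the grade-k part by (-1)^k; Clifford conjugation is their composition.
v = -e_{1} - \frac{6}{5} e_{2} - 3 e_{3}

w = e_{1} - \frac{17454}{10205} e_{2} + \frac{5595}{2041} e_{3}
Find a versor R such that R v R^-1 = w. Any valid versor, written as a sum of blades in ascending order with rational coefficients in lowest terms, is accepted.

Equal squares first: v^2 = w^2 = -\frac{236}{25}. Then v + w = -\frac{5940}{2041} e_{2} - \frac{528}{2041} e_{3} is a versor taking v to w, provided it is invertible.
Answer: -\frac{5940}{2041} e_{2} - \frac{528}{2041} e_{3}


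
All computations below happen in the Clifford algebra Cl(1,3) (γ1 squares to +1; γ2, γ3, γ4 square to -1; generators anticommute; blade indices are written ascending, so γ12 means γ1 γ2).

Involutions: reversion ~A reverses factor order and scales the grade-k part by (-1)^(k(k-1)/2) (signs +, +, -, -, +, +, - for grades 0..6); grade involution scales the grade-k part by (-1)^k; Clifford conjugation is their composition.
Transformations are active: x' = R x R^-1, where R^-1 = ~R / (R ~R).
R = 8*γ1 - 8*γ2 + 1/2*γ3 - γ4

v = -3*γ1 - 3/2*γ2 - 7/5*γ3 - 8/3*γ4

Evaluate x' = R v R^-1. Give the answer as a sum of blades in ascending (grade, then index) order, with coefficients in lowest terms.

~R = 8*γ1 - 8*γ2 + 1/2*γ3 - γ4, and R ~R = -5/4, so R^-1 = ~R / (-5/4).
R v = -1139/30 - 36*γ12 - 97/10*γ13 - 73/3*γ14 + 239/20*γ23 + 119/6*γ24 - 41/15*γ34
Answer: 36673/75*γ1 - 72671/150*γ2 + 2383/75*γ3 - 1452/25*γ4


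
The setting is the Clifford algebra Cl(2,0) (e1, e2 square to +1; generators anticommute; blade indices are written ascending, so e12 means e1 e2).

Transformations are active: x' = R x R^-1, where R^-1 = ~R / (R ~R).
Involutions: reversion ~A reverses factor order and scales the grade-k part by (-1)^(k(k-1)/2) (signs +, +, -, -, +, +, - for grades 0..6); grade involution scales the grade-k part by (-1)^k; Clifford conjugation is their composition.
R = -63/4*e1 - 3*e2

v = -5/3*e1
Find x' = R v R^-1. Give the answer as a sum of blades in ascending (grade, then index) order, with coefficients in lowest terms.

~R = -63/4*e1 - 3*e2, and R ~R = 4113/16, so R^-1 = ~R / (4113/16).
R v = 105/4 - 5*e12
Answer: -2125/1371*e1 - 280/457*e2


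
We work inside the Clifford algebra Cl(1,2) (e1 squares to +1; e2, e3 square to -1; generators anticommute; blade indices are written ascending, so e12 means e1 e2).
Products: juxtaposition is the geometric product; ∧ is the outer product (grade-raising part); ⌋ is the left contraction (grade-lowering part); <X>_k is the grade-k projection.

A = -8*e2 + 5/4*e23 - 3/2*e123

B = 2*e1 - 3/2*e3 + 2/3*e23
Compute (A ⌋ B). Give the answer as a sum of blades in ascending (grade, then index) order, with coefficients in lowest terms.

step 1: -5/6 + 16/3*e3
Answer: -5/6 + 16/3*e3


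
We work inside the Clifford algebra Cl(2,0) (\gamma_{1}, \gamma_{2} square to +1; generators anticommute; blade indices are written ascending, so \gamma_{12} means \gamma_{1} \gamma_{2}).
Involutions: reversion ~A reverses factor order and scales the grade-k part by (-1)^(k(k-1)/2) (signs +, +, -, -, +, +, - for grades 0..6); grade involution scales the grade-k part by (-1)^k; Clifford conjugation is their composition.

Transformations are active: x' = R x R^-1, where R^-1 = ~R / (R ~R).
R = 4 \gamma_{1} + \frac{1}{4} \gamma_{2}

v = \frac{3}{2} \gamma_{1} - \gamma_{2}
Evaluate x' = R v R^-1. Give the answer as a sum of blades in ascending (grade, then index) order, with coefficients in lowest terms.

~R = 4 \gamma_{1} + \frac{1}{4} \gamma_{2}, and R ~R = \frac{257}{16}, so R^-1 = ~R / (\frac{257}{16}).
R v = \frac{23}{4} - \frac{35}{8} \gamma_{12}
Answer: \frac{701}{514} \gamma_{1} + \frac{303}{257} \gamma_{2}


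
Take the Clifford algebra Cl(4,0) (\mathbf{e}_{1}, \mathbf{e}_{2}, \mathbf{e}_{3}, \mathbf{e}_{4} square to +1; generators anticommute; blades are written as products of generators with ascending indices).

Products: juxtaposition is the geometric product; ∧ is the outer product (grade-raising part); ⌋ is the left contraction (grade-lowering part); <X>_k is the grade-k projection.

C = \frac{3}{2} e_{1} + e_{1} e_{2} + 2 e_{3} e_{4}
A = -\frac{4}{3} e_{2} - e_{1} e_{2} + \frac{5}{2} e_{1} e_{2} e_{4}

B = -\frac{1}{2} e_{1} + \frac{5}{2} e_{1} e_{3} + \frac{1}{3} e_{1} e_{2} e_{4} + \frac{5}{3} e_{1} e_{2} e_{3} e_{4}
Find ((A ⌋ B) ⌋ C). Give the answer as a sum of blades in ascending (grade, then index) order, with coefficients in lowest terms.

step 1: -\frac{5}{6} + \frac{25}{6} e_{3} + \frac{1}{3} e_{4} + \frac{4}{9} e_{1} e_{4} + \frac{5}{3} e_{3} e_{4} + \frac{20}{9} e_{1} e_{3} e_{4}
step 2: -\frac{10}{3} - \frac{5}{4} e_{1} - \frac{2}{3} e_{3} + \frac{25}{3} e_{4} - \frac{5}{6} e_{1} e_{2} - \frac{5}{3} e_{3} e_{4}
Answer: -\frac{10}{3} - \frac{5}{4} e_{1} - \frac{2}{3} e_{3} + \frac{25}{3} e_{4} - \frac{5}{6} e_{1} e_{2} - \frac{5}{3} e_{3} e_{4}


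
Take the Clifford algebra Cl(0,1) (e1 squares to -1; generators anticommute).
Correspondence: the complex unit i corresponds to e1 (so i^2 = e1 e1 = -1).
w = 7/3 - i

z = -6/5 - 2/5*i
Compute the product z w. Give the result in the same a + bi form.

In blades: z = -6/5 - 2/5*e1, w = 7/3 - e1.
Distribute z over w term by term (generator squares from the signature, products reordered to ascending indices): (-6/5)*w = -14/5 + 6/5*e1; (-2/5*e1)*w = -2/5 - 14/15*e1.
Sum: -16/5 + 4/15*e1; translating back through the correspondence:
Answer: -16/5 + 4/15*i


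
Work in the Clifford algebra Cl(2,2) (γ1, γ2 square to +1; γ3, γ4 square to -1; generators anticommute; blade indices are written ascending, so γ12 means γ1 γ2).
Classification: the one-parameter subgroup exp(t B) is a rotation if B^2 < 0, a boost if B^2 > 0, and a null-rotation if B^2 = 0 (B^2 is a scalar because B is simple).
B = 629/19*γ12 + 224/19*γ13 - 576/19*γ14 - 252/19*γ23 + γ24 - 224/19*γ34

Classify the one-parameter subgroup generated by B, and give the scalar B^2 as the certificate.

B^2 term by term: the squares give (629/19)^2*(γ12)^2 + (224/19)^2*(γ13)^2 + (-576/19)^2*(γ14)^2 + (-252/19)^2*(γ23)^2 + (1)^2*(γ24)^2 + (-224/19)^2*(γ34)^2 = 395641/361*(-1) + 50176/361*(+1) + 331776/361*(+1) + 63504/361*(+1) + 1*(+1) + 50176/361*(-1) = 0 (each basis 2-blade squares to minus the product of its generators' squares); cross terms between blades sharing an index anticommute and cancel; the commuting (index-disjoint) pairs give grade-4 terms 2*c*c'*(blade product), which cancel blade by blade — γ1234: -281792/361 - 448/19 + 290304/361 = 0 — confirming B is simple. So B^2 = 0.
Answer: null-rotation, certificate B^2 = 0. No conjugation can change B^2 = 0; the sign gives the class.


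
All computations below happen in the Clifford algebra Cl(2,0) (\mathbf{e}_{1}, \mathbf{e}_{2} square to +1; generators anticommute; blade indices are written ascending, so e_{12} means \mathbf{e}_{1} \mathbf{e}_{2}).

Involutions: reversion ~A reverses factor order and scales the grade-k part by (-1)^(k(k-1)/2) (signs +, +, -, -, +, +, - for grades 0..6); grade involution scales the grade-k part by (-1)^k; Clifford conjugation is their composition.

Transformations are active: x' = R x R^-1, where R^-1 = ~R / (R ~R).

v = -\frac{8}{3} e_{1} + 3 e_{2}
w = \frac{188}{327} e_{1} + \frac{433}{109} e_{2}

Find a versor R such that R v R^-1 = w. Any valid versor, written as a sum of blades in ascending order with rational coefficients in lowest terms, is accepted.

Why this works: both vectors square to \frac{145}{9}, so q(v) = q(w) and R = v + w = -\frac{228}{109} e_{1} + \frac{760}{109} e_{2} carries v to w — its own direction survives, the complement (v - w)/2 flips.
Answer: -\frac{228}{109} e_{1} + \frac{760}{109} e_{2}


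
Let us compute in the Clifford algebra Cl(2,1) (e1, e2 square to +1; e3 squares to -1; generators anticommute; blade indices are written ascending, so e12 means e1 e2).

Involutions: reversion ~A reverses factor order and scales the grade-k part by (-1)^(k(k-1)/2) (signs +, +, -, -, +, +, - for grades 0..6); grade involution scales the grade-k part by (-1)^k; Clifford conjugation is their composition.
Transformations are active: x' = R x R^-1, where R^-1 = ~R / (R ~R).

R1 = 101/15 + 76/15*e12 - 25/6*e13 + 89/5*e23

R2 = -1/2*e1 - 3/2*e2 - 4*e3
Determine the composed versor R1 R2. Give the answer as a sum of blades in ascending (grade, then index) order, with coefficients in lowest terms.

Distribute over the terms of R2 (each basis-blade product reordered to ascending indices, repeated generators contracted through their squares):
R1 (-1/2*e1) = -101/30*e1 + 38/15*e2 - 25/12*e3 - 89/10*e123
R1 (-3/2*e2) = -38/5*e1 - 101/10*e2 + 267/10*e3 - 25/4*e123
R1 (-4*e3) = -50/3*e1 + 356/5*e2 - 404/15*e3 - 304/15*e123
Summing the partial products and collecting blades:
Answer: -829/30*e1 + 1909/30*e2 - 139/60*e3 - 425/12*e123


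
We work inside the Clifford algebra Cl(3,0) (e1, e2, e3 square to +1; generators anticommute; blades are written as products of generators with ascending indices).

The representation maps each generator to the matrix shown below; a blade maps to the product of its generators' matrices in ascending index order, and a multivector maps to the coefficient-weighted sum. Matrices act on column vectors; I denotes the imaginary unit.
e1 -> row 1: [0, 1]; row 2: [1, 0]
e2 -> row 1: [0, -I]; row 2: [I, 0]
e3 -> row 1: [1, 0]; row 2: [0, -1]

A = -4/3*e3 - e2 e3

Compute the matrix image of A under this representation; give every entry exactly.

Bivector images (products of the table entries): rho(e2 e3) = rho(e2)rho(e3) = row 1: [0, I]; row 2: [I, 0].
M = (-4/3)*rho(e3) + (-1)*rho(e2 e3), summed entrywise:
Answer: row 1: [-4/3, -I]; row 2: [-I, 4/3]


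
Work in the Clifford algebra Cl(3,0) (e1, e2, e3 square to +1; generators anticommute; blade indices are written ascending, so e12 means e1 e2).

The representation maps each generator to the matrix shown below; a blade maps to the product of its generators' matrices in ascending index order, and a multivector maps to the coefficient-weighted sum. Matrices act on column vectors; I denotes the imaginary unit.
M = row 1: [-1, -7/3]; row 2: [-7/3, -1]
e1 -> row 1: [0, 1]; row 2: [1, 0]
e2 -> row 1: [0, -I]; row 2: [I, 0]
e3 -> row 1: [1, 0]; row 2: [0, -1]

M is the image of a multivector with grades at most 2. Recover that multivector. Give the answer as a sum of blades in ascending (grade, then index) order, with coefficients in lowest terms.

Method: 1, rho(e1), rho(e2), rho(e3) form a trace-orthogonal basis of the 2x2 complex matrices (tr(X Y) = 2 if X = Y, else 0), so M = m0*1 + m1*rho(e1) + m2*rho(e2) + m3*rho(e3) with m0 = tr(M)/2 = -1, m1 = tr(M rho(e1))/2 = -7/3, m2 = tr(M rho(e2))/2 = 0, m3 = tr(M rho(e3))/2 = 0.
Multiplying table entries, the bivector images are rho(e12) = I*rho(e3), rho(e13) = -I*rho(e2), rho(e23) = I*rho(e1); with real blade coefficients the real parts of m0..m3 are the coefficients of 1, e1, e2, e3 and the imaginary parts give the bivectors (e23: Im m1, e13: -Im m2, e12: Im m3).
Answer: -1 - 7/3*e1


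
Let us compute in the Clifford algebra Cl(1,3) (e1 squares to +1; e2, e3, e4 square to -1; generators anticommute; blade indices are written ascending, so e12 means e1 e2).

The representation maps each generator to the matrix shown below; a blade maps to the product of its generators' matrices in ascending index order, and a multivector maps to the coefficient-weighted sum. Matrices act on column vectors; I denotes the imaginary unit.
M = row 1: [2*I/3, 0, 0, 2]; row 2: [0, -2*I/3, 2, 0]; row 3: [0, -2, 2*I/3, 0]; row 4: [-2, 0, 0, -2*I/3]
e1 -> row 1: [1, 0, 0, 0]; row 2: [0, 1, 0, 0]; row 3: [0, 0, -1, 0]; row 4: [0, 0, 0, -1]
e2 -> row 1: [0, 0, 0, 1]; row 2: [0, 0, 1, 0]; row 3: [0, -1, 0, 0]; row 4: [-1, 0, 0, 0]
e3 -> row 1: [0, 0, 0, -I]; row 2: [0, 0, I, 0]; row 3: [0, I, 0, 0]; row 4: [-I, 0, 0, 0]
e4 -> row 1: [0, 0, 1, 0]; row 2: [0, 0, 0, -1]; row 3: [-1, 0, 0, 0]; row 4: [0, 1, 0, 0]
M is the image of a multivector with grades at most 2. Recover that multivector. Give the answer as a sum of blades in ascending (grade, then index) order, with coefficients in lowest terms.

Method: the blade images are trace-orthogonal — tr(rho(e_A) rho(e_B)^-1) = 4 if A = B and 0 otherwise — and rho(e_A)^-1 = (e_A)^2 * rho(e_A) with (e_A)^2 = +1 or -1, so the coefficient of e_A in the preimage is (e_A)^2 * tr(M rho(e_A))/4.
Nonzero projections over blades of grade <= 2: e2: (e2)^2 = -1, tr(M rho(e2)) = -8, coefficient 2; e23: (e23)^2 = -1, tr(M rho(e23)) = 8/3, coefficient -2/3. Every other blade of grade <= 2 projects to 0.
Answer: 2*e2 - 2/3*e23


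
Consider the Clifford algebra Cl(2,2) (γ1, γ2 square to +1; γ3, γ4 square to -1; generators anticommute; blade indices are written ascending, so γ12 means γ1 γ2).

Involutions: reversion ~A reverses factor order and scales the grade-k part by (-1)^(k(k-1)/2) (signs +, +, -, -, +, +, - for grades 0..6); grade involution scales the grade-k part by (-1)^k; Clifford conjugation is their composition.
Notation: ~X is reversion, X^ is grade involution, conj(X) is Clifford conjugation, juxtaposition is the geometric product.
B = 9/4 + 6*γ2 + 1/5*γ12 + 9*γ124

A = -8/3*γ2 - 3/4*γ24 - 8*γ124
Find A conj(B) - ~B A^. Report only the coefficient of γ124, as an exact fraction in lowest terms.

first term: -56 - 437/60*γ1 - 6*γ2 - 61/10*γ4 - 483/20*γ14 - 27/16*γ24 - 18*γ124
second term: -56 + 373/60*γ1 + 6*γ2 - 29/10*γ4 - 477/20*γ14 - 27/16*γ24 + 18*γ124
Answer: -36


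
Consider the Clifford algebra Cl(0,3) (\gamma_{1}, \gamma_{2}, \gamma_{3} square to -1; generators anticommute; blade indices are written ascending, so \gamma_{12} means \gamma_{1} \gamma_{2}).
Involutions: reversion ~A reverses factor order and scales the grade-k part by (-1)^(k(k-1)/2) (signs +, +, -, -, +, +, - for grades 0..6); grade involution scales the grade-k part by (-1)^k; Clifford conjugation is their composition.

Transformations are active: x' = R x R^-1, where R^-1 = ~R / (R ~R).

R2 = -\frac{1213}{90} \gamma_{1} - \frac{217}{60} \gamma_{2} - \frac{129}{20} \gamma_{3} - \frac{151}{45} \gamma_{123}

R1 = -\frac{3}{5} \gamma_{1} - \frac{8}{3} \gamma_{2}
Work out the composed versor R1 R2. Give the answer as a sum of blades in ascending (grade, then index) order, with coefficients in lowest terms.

Distribute over the terms of R1 (each basis-blade product reordered to ascending indices, repeated generators contracted through their squares):
(-\frac{3}{5} \gamma_{1}) R2 = -\frac{1213}{150} + \frac{217}{100} \gamma_{12} + \frac{387}{100} \gamma_{13} - \frac{151}{75} \gamma_{23}
(-\frac{8}{3} \gamma_{2}) R2 = -\frac{434}{45} - \frac{4852}{135} \gamma_{12} + \frac{1208}{135} \gamma_{13} + \frac{86}{5} \gamma_{23}
Summing the partial products and collecting blades:
Answer: -\frac{7979}{450} - \frac{91181}{2700} \gamma_{12} + \frac{34609}{2700} \gamma_{13} + \frac{1139}{75} \gamma_{23}


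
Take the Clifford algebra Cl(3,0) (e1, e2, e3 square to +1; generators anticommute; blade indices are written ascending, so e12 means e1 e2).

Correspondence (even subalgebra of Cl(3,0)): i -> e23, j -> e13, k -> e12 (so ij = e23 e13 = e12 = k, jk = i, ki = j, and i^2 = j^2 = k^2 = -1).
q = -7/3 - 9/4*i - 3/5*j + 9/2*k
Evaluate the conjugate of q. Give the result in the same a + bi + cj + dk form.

In blades: q = -7/3 + 9/2*e12 - 3/5*e13 - 9/4*e23.
Quaternion conjugation is reversion on the even subalgebra: the scalar is fixed and every grade-2 blade flips sign, giving -7/3 - 9/2*e12 + 3/5*e13 + 9/4*e23; translating back:
Answer: -7/3 + 9/4*i + 3/5*j - 9/2*k


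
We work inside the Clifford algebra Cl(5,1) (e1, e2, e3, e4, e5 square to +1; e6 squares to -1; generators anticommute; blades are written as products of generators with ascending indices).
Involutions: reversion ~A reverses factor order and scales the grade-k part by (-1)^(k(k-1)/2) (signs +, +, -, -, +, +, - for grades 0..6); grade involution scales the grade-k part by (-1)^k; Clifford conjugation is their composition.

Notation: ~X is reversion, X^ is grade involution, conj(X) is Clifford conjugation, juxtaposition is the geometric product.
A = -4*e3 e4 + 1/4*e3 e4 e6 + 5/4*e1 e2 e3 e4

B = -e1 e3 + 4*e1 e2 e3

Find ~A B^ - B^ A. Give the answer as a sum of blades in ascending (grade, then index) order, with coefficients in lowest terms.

first term: -5*e4 + 4*e1 e4 - 5/4*e2 e4 + 16*e1 e2 e4 - 1/4*e1 e4 e6 + e1 e2 e4 e6
second term: 5*e4 + 4*e1 e4 - 5/4*e2 e4 + 16*e1 e2 e4 - 1/4*e1 e4 e6 - e1 e2 e4 e6
Answer: -10*e4 + 2*e1 e2 e4 e6


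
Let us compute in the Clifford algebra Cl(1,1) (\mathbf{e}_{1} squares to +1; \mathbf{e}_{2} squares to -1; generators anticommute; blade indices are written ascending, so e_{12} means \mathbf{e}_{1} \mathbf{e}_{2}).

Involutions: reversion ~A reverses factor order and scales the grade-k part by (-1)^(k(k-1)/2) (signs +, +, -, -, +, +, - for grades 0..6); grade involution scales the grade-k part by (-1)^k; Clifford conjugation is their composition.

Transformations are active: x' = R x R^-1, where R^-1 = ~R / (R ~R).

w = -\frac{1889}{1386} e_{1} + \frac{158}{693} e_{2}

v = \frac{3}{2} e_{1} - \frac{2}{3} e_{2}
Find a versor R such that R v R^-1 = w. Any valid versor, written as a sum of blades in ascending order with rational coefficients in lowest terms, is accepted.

Here q(v) = q(w) = \frac{65}{36}; the classical choice R = v + w = \frac{95}{693} e_{1} - \frac{304}{693} e_{2} then realises v -> w under the sandwich.
Answer: \frac{95}{693} e_{1} - \frac{304}{693} e_{2}


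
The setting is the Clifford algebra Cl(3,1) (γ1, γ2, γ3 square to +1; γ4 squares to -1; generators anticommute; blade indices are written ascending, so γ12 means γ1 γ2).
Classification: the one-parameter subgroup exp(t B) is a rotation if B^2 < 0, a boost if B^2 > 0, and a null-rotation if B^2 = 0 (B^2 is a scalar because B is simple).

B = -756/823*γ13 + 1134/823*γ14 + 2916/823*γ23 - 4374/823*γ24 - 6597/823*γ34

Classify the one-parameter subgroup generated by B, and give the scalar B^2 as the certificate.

B^2 term by term: the squares give (-756/823)^2*(γ13)^2 + (1134/823)^2*(γ14)^2 + (2916/823)^2*(γ23)^2 + (-4374/823)^2*(γ24)^2 + (-6597/823)^2*(γ34)^2 = 571536/677329*(-1) + 1285956/677329*(+1) + 8503056/677329*(-1) + 19131876/677329*(+1) + 43520409/677329*(+1) = 81 (each basis 2-blade squares to minus the product of its generators' squares); cross terms between blades sharing an index anticommute and cancel; the commuting (index-disjoint) pairs give grade-4 terms 2*c*c'*(blade product), which cancel blade by blade — γ1234: -6613488/677329 + 6613488/677329 = 0 — confirming B is simple. So B^2 = 81.
Answer: boost, certificate B^2 = 81. Why this suffices: the scalar 81 survives any versor conjugation, so its sign alone determines the class however B is presented.


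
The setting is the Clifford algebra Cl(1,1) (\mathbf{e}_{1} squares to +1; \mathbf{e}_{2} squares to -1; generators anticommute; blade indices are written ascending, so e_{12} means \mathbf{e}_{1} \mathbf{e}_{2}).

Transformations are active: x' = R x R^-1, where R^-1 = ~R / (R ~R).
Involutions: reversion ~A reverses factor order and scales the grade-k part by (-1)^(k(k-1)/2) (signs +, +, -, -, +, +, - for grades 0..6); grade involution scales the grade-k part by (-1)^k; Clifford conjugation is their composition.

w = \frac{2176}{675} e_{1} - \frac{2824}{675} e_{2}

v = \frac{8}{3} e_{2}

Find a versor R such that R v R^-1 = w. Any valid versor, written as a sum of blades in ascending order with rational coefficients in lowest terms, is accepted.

Why this works: both vectors square to -\frac{64}{9}, so q(v) = q(w) and R = v + w = \frac{2176}{675} e_{1} - \frac{1024}{675} e_{2} carries v to w — its own direction survives, the complement (v - w)/2 flips.
Answer: \frac{2176}{675} e_{1} - \frac{1024}{675} e_{2}


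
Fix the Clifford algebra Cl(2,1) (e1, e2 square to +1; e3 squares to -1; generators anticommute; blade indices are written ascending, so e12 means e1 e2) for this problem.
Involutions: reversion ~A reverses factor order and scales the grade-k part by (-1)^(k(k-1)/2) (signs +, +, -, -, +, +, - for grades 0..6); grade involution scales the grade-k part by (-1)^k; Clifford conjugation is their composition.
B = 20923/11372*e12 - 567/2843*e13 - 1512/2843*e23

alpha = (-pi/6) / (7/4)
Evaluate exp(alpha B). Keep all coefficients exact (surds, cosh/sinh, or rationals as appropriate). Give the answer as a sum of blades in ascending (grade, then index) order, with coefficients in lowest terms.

B^2 term by term: the squares give (20923/11372)^2*(e12)^2 + (-567/2843)^2*(e13)^2 + (-1512/2843)^2*(e23)^2 = 437771929/129322384*(-1) + 321489/8082649*(+1) + 2286144/8082649*(+1) = -49/16 (each basis 2-blade squares to minus the product of its generators' squares); cross terms between blades sharing an index anticommute and cancel. So B^2 = -49/16.
B^2 = -49/16 — a negative square means the series sums to a rotation: l = 7/4, alpha*l = -pi/6, so exp(alpha B) = cos(-pi/6) + (sin(-pi/6)/(7/4))*B = sqrt(3)/2 + (-2/7)*B.
Answer: sqrt(3)/2 - 2989/5686*e12 + 162/2843*e13 + 432/2843*e23


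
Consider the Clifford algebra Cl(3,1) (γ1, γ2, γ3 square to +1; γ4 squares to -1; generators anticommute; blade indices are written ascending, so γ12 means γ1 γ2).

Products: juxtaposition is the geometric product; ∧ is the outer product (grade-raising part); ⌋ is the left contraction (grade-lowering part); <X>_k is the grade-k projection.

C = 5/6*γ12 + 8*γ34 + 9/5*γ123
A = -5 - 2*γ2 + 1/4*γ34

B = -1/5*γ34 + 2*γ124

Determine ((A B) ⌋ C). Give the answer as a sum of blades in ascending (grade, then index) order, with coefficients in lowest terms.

step 1: -1/20 + 4*γ14 + γ34 - 1/2*γ123 - 10*γ124 + 2/5*γ234
step 2: 89/10 - 1/24*γ12 - 2/5*γ34 - 9/100*γ123
Answer: 89/10 - 1/24*γ12 - 2/5*γ34 - 9/100*γ123


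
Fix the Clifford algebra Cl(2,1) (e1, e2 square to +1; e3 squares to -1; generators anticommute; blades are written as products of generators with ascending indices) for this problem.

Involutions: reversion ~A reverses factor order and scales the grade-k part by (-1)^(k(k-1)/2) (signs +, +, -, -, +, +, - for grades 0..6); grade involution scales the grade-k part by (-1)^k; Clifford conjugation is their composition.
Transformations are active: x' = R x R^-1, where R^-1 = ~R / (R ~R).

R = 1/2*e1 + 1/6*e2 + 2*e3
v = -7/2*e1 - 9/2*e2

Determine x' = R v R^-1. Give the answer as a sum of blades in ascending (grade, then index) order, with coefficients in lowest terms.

~R = 1/2*e1 + 1/6*e2 + 2*e3, and R ~R = -67/18, so R^-1 = ~R / (-67/18).
R v = -5/2 - 5/3*e1 e2 + 7*e1 e3 + 9*e2 e3
Answer: 559/134*e1 + 633/134*e2 + 180/67*e3


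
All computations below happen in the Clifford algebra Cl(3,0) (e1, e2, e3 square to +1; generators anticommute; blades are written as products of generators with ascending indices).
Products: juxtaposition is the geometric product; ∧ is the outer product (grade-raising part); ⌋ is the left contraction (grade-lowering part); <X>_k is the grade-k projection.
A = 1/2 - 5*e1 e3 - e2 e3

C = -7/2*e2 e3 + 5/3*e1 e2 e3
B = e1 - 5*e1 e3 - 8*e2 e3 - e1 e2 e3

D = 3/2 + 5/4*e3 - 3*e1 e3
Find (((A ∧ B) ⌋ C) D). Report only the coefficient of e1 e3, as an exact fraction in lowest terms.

step 1: 1/2*e1 - 5/2*e1 e3 - 4*e2 e3 - 3/2*e1 e2 e3
step 2: -23/2 + 20/3*e1 - 25/6*e2 + 5/6*e2 e3
step 3: -69/4 + 10*e1 - 125/24*e2 - 275/8*e3 - 5/2*e1 e2 + 257/6*e1 e3 - 95/24*e2 e3 - 25/2*e1 e2 e3
Answer: 257/6
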